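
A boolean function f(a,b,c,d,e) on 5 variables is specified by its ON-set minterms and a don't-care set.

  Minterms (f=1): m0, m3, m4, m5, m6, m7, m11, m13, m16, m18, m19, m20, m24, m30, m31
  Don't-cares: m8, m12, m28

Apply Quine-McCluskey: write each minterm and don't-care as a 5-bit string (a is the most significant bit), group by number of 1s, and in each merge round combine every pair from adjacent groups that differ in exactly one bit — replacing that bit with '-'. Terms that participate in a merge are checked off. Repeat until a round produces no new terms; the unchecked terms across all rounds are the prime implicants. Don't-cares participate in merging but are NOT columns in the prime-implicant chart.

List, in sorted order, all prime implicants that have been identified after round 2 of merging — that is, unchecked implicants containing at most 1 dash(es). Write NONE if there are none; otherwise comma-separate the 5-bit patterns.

size-2^0 implicants → 00000(✓)  00011(✓)  00100(✓)  00101(✓)  00110(✓)  00111(✓)  01000(✓)  01011(✓)  01100(✓)  01101(✓)  10000(✓)  10010(✓)  10011(✓)  10100(✓)  11000(✓)  11100(✓)  11110(✓)  11111(✓)
size-2^1 implicants → -0000(✓)  -0011  -0100(✓)  -1000(✓)  -1100(✓)  0-000(✓)  0-011  0-100(✓)  0-101(✓)  00-00(✓)  00-11  001-0(✓)  001-1(✓)  0010-(✓)  0011-(✓)  01-00(✓)  0110-(✓)  1-000(✓)  1-100(✓)  10-00(✓)  100-0  1001-  11-00(✓)  111-0  1111-
size-2^2 implicants → --000(✓)  --100(✓)  -0-00(✓)  -1-00(✓)  0--00(✓)  0-10-  001--  1--00(✓)
size-2^3 implicants → ---00
Unchecked terms (primes): ---00, -0011, 0-011, 0-10-, 00-11, 001--, 100-0, 1001-, 111-0, 1111-

-0011, 0-011, 00-11, 100-0, 1001-, 111-0, 1111-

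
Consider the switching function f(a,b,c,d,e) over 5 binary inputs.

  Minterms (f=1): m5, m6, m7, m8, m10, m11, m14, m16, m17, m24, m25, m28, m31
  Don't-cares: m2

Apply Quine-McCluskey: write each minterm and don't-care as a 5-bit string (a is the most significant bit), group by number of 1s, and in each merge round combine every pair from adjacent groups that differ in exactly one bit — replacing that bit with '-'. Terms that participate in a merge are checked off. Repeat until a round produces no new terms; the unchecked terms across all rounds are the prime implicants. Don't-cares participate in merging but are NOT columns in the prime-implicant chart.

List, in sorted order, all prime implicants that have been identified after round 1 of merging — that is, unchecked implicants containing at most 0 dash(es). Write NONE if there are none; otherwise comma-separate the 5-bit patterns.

Round 0: 00010✓ 00101✓ 00110✓ 00111✓ 01000✓ 01010✓ 01011✓ 01110✓ 10000✓ 10001✓ 11000✓ 11001✓ 11100✓ 11111
Round 1: -1000 0-010✓ 0-110✓ 00-10✓ 001-1 0011- 01-10✓ 010-0 0101- 1-000✓ 1-001✓ 1000-✓ 11-00 1100-✓
Round 2: 0--10 1-00-
PIs = {-1000, 0--10, 001-1, 0011-, 010-0, 0101-, 1-00-, 11-00, 11111}

11111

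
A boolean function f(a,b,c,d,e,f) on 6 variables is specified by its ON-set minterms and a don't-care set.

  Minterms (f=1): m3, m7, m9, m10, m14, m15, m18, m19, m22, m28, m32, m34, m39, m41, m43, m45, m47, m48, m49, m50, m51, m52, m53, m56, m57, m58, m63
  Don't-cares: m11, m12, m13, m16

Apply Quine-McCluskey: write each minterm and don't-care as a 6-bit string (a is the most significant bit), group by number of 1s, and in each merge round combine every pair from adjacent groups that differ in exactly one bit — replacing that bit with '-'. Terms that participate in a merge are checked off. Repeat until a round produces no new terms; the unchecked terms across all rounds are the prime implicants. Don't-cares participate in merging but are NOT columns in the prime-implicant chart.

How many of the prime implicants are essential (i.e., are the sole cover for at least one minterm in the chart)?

9

size-2^0 implicants → 000011(✓)  000111(✓)  001001(✓)  001010(✓)  001011(✓)  001100(✓)  001101(✓)  001110(✓)  001111(✓)  010000(✓)  010010(✓)  010011(✓)  010110(✓)  011100(✓)  100000(✓)  100010(✓)  100111(✓)  101001(✓)  101011(✓)  101101(✓)  101111(✓)  110000(✓)  110001(✓)  110010(✓)  110011(✓)  110100(✓)  110101(✓)  111000(✓)  111001(✓)  111010(✓)  111111(✓)
size-2^1 implicants → -00111(✓)  -01001(✓)  -01011(✓)  -01101(✓)  -01111(✓)  -10000(✓)  -10010(✓)  -10011(✓)  0-0011  0-1100  00-011(✓)  00-111(✓)  000-11(✓)  001-01(✓)  001-10(✓)  001-11(✓)  0010-1(✓)  00101-(✓)  0011-0(✓)  0011-1(✓)  00110-(✓)  00111-(✓)  010-10  0100-0(✓)  01001-(✓)  1-0000(✓)  1-0010(✓)  1-1001  1-1111  10-111(✓)  1000-0(✓)  101-01(✓)  101-11(✓)  1010-1(✓)  1011-1(✓)  11-000(✓)  11-001(✓)  11-010(✓)  110-00(✓)  110-01(✓)  1100-0(✓)  1100-1(✓)  11000-(✓)  11001-(✓)  11010-(✓)  1110-0(✓)  11100-(✓)
size-2^2 implicants → -0-111  -01-01(✓)  -01-11(✓)  -010-1(✓)  -011-1(✓)  -100-0  -1001-  00--11  001--1(✓)  001-1-  0011--  1-00-0  101--1(✓)  11-0-0  11-00-  110-0-  1100--
size-2^3 implicants → -01--1
Unchecked terms (primes): -0-111, -01--1, -100-0, -1001-, 0-0011, 0-1100, 00--11, 001-1-, 0011--, 010-10, 1-00-0, 1-1001, 1-1111, 11-0-0, 11-00-, 110-0-, 1100--
Minterm coverage:
  m3 ⊆ 0-0011,00--11
  m7 ⊆ -0-111,00--11
  m9 ⊆ -01--1 [E]
  m10 ⊆ 001-1- [E]
  m14 ⊆ 001-1-,0011--
  m15 ⊆ -0-111,-01--1,00--11,001-1-,0011--
  m18 ⊆ -100-0,-1001-,010-10
  m19 ⊆ -1001-,0-0011
  m22 ⊆ 010-10 [E]
  m28 ⊆ 0-1100 [E]
  m32 ⊆ 1-00-0 [E]
  m34 ⊆ 1-00-0 [E]
  m39 ⊆ -0-111 [E]
  m41 ⊆ -01--1,1-1001
  m43 ⊆ -01--1 [E]
  m45 ⊆ -01--1 [E]
  m47 ⊆ -0-111,-01--1,1-1111
  m48 ⊆ -100-0,1-00-0,11-0-0,11-00-,110-0-,1100--
  m49 ⊆ 11-00-,110-0-,1100--
  m50 ⊆ -100-0,-1001-,1-00-0,11-0-0,1100--
  m51 ⊆ -1001-,1100--
  m52 ⊆ 110-0- [E]
  m53 ⊆ 110-0- [E]
  m56 ⊆ 11-0-0,11-00-
  m57 ⊆ 1-1001,11-00-
  m58 ⊆ 11-0-0 [E]
  m63 ⊆ 1-1111 [E]
E = {-0-111, -01--1, 0-1100, 001-1-, 010-10, 1-00-0, 1-1111, 11-0-0, 110-0-}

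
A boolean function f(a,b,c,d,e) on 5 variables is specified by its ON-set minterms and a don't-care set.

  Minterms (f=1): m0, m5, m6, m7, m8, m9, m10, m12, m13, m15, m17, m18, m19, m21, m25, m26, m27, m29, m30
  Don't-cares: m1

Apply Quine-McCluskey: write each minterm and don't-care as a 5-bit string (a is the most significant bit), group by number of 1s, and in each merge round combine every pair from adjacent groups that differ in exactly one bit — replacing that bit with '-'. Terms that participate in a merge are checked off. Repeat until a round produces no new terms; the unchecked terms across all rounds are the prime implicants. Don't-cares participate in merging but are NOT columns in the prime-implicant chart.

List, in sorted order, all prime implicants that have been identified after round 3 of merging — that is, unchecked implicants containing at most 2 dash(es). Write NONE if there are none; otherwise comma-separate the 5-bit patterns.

[col 0] 00000*, 00001*, 00101*, 00110*, 00111*, 01000*, 01001*, 01010*, 01100*, 01101*, 01111*, 10001*, 10010*, 10011*, 10101*, 11001*, 11010*, 11011*, 11101*, 11110*
[col 1] -0001*, -0101*, -1001*, -1010, -1101*, 0-000*, 0-001*, 0-101*, 0-111*, 00-01*, 0000-*, 001-1*, 0011-, 01-00*, 01-01*, 010-0, 0100-*, 011-1*, 0110-*, 1-001*, 1-010*, 1-011*, 1-101*, 10-01*, 100-1*, 1001-*, 11-01*, 11-10, 110-1*, 1101-*
[col 2] --001*, --101*, -0-01*, -1-01*, 0--01*, 0-00-, 0-1-1, 01-0-, 1--01*, 1-0-1, 1-01-
[col 3] ---01
Prime implicants: ---01, -1010, 0-00-, 0-1-1, 0011-, 01-0-, 010-0, 1-0-1, 1-01-, 11-10

-1010, 0-00-, 0-1-1, 0011-, 01-0-, 010-0, 1-0-1, 1-01-, 11-10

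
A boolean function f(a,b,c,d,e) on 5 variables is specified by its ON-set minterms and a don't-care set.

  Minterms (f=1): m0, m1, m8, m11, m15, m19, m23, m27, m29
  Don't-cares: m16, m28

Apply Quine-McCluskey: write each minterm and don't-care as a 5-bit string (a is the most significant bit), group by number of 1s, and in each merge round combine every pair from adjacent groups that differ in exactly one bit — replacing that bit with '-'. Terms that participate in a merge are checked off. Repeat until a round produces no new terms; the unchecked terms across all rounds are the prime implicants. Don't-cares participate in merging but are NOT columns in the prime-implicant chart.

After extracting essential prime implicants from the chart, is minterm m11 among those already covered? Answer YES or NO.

YES

size-2^0 implicants → 00000(✓)  00001(✓)  01000(✓)  01011(✓)  01111(✓)  10000(✓)  10011(✓)  10111(✓)  11011(✓)  11100(✓)  11101(✓)
size-2^1 implicants → -0000  -1011  0-000  0000-  01-11  1-011  10-11  1110-
Unchecked terms (primes): -0000, -1011, 0-000, 0000-, 01-11, 1-011, 10-11, 1110-
Minterm coverage:
  m0 ⊆ -0000,0-000,0000-
  m1 ⊆ 0000- [E]
  m8 ⊆ 0-000 [E]
  m11 ⊆ -1011,01-11
  m15 ⊆ 01-11 [E]
  m19 ⊆ 1-011,10-11
  m23 ⊆ 10-11 [E]
  m27 ⊆ -1011,1-011
  m29 ⊆ 1110- [E]
E = {0-000, 0000-, 01-11, 10-11, 1110-}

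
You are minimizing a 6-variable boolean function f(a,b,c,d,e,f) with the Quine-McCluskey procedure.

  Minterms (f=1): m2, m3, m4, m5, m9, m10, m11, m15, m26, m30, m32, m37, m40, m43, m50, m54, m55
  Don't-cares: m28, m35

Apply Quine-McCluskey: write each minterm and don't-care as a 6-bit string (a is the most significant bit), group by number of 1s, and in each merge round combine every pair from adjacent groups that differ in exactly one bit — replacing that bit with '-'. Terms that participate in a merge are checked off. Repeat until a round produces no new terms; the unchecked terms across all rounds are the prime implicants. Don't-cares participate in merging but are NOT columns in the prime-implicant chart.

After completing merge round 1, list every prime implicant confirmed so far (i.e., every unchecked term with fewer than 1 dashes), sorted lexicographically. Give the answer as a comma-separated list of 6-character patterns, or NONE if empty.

[col 0] 000010*, 000011*, 000100*, 000101*, 001001*, 001010*, 001011*, 001111*, 011010*, 011100*, 011110*, 100000*, 100011*, 100101*, 101000*, 101011*, 110010*, 110110*, 110111*
[col 1] -00011*, -00101, -01011*, 0-1010, 00-010*, 00-011*, 00001-*, 00010-, 001-11, 0010-1, 00101-*, 011-10, 0111-0, 10-000, 10-011*, 110-10, 11011-
[col 2] -0-011, 00-01-
Prime implicants: -0-011, -00101, 0-1010, 00-01-, 00010-, 001-11, 0010-1, 011-10, 0111-0, 10-000, 110-10, 11011-

NONE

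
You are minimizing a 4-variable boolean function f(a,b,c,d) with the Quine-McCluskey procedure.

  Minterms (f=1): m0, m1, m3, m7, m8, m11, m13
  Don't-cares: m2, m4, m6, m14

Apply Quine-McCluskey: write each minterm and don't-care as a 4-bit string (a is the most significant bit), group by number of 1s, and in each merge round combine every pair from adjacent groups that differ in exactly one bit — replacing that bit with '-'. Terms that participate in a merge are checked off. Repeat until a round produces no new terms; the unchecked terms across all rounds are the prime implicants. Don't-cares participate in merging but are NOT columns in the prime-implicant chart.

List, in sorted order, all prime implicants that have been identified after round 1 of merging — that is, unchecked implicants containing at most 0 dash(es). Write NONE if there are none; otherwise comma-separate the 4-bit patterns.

1101

size-2^0 implicants → 0000(✓)  0001(✓)  0010(✓)  0011(✓)  0100(✓)  0110(✓)  0111(✓)  1000(✓)  1011(✓)  1101  1110(✓)
size-2^1 implicants → -000  -011  -110  0-00(✓)  0-10(✓)  0-11(✓)  00-0(✓)  00-1(✓)  000-(✓)  001-(✓)  01-0(✓)  011-(✓)
size-2^2 implicants → 0--0  0-1-  00--
Unchecked terms (primes): -000, -011, -110, 0--0, 0-1-, 00--, 1101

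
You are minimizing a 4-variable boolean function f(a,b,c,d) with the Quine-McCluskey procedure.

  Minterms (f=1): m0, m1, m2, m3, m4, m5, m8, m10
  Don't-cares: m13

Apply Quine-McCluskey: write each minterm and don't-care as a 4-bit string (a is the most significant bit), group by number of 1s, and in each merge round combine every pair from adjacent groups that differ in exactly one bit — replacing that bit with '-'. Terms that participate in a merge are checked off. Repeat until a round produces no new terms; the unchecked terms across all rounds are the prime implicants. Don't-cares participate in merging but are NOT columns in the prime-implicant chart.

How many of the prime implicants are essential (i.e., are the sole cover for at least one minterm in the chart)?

Round 0: 0000✓ 0001✓ 0010✓ 0011✓ 0100✓ 0101✓ 1000✓ 1010✓ 1101✓
Round 1: -000✓ -010✓ -101 0-00✓ 0-01✓ 00-0✓ 00-1✓ 000-✓ 001-✓ 010-✓ 10-0✓
Round 2: -0-0 0-0- 00--
PIs = {-0-0, -101, 0-0-, 00--}
Coverage chart:
  m0: -0-0,0-0-,00--
  m1: 0-0-,00--
  m2: -0-0,00--
  m3: 00-- ←essential
  m4: 0-0- ←essential
  m5: -101,0-0-
  m8: -0-0 ←essential
  m10: -0-0 ←essential
Essential: -0-0, 0-0-, 00--

3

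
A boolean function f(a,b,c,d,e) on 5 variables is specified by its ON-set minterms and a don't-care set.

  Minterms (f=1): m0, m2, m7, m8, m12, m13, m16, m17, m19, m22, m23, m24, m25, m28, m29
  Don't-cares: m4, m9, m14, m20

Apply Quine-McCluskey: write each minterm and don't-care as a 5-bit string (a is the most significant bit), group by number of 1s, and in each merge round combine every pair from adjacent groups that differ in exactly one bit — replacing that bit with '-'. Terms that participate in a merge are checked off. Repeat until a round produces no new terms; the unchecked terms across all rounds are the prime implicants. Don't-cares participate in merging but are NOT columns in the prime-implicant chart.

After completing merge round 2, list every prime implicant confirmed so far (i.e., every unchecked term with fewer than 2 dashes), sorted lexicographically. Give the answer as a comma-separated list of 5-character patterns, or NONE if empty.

Round 0: 00000✓ 00010✓ 00100✓ 00111✓ 01000✓ 01001✓ 01100✓ 01101✓ 01110✓ 10000✓ 10001✓ 10011✓ 10100✓ 10110✓ 10111✓ 11000✓ 11001✓ 11100✓ 11101✓
Round 1: -0000✓ -0100✓ -0111 -1000✓ -1001✓ -1100✓ -1101✓ 0-000✓ 0-100✓ 00-00✓ 000-0 01-00✓ 01-01✓ 0100-✓ 011-0 0110-✓ 1-000✓ 1-001✓ 1-100✓ 10-00✓ 10-11 100-1 1000-✓ 101-0 1011- 11-00✓ 11-01✓ 1100-✓ 1110-✓
Round 2: --000✓ --100✓ -0-00✓ -1-00✓ -1-01✓ -100-✓ -110-✓ 0--00✓ 01-0-✓ 1--00✓ 1-00- 11-0-✓
Round 3: ---00 -1-0-
PIs = {---00, -0111, -1-0-, 000-0, 011-0, 1-00-, 10-11, 100-1, 101-0, 1011-}

-0111, 000-0, 011-0, 10-11, 100-1, 101-0, 1011-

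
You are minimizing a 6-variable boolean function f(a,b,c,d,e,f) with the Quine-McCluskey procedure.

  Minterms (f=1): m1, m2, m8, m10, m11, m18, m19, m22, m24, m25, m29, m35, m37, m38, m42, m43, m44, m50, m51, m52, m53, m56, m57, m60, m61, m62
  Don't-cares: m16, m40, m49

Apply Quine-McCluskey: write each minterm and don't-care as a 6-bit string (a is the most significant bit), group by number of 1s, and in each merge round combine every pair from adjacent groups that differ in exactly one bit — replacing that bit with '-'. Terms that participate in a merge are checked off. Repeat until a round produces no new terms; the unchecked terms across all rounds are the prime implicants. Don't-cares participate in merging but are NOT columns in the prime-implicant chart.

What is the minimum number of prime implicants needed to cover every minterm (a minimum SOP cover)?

[col 0] 000001, 000010*, 001000*, 001010*, 001011*, 010000*, 010010*, 010011*, 010110*, 011000*, 011001*, 011101*, 100011*, 100101*, 100110, 101000*, 101010*, 101011*, 101100*, 110001*, 110010*, 110011*, 110100*, 110101*, 111000*, 111001*, 111100*, 111101*, 111110*
[col 1] -01000*, -01010*, -01011*, -10010*, -10011*, -11000*, -11001*, -11101*, 0-0010, 0-1000*, 00-010, 0010-0*, 00101-*, 01-000, 010-10, 0100-0, 01001-*, 011-01*, 01100-*, 1-0011, 1-0101, 1-1000*, 1-1100*, 10-011, 101-00*, 1010-0*, 10101-*, 11-001*, 11-100*, 11-101*, 110-01*, 1100-1, 11001-*, 11010-*, 111-00*, 111-01*, 11100-*, 1111-0, 11110-*
[col 2] --1000, -010-0, -0101-, -1001-, -11-01, -1100-, 1-1-00, 11--01, 11-10-, 111-0-
Prime implicants: --1000, -010-0, -0101-, -1001-, -11-01, -1100-, 0-0010, 00-010, 000001, 01-000, 010-10, 0100-0, 1-0011, 1-0101, 1-1-00, 10-011, 100110, 11--01, 11-10-, 1100-1, 111-0-, 1111-0
PI chart (minterm → PIs covering it):
  1 | 000001  (sole → essential)
  2 | 0-0010,00-010
  8 | --1000,-010-0
  10 | -010-0,-0101-,00-010
  11 | -0101-  (sole → essential)
  18 | -1001-,0-0010,010-10,0100-0
  19 | -1001-  (sole → essential)
  22 | 010-10  (sole → essential)
  24 | --1000,-1100-,01-000
  25 | -11-01,-1100-
  29 | -11-01  (sole → essential)
  35 | 1-0011,10-011
  37 | 1-0101  (sole → essential)
  38 | 100110  (sole → essential)
  42 | -010-0,-0101-
  43 | -0101-,10-011
  44 | 1-1-00  (sole → essential)
  50 | -1001-  (sole → essential)
  51 | -1001-,1-0011,1100-1
  52 | 11-10-  (sole → essential)
  53 | 1-0101,11--01,11-10-
  56 | --1000,-1100-,1-1-00,111-0-
  57 | -11-01,-1100-,11--01,111-0-
  60 | 1-1-00,11-10-,111-0-,1111-0
  61 | -11-01,11--01,11-10-,111-0-
  62 | 1111-0  (sole → essential)
Essential prime implicants: -0101-, -1001-, -11-01, 000001, 010-10, 1-0101, 1-1-00, 100110, 11-10-, 1111-0
Petrick residual → --1000, 0-0010, 1-0011
Minimum SOP uses 13 PIs: cd'e'f' + b'cd'e + bc'd'e + bce'f + a'c'd'ef' + a'b'c'd'e'f + a'bc'ef' + ac'd'ef + ac'de'f + ace'f' + ab'c'def' + abde' + abcdf'

13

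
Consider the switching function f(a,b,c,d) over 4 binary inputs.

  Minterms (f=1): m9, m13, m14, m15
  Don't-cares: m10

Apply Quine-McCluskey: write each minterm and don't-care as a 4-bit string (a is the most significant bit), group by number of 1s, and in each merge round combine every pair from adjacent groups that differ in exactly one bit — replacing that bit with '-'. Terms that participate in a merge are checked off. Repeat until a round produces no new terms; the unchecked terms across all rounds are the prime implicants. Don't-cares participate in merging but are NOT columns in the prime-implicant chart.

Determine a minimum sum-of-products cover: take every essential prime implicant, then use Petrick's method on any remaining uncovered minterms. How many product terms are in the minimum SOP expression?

2

[col 0] 1001*, 1010*, 1101*, 1110*, 1111*
[col 1] 1-01, 1-10, 11-1, 111-
Prime implicants: 1-01, 1-10, 11-1, 111-
PI chart (minterm → PIs covering it):
  9 | 1-01  (sole → essential)
  13 | 1-01,11-1
  14 | 1-10,111-
  15 | 11-1,111-
Essential prime implicants: 1-01
Petrick residual → 111-
Minimum SOP uses 2 PIs: ac'd + abc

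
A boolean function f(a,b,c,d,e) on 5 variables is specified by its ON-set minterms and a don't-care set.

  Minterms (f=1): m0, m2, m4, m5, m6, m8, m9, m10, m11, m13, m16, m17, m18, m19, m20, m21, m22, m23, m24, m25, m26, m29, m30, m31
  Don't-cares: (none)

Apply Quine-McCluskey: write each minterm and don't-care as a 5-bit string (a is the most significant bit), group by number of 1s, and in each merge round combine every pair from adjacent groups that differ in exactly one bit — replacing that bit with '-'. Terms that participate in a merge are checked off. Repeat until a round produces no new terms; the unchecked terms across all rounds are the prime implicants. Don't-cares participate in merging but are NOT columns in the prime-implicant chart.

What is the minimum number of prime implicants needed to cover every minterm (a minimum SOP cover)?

7

size-2^0 implicants → 00000(✓)  00010(✓)  00100(✓)  00101(✓)  00110(✓)  01000(✓)  01001(✓)  01010(✓)  01011(✓)  01101(✓)  10000(✓)  10001(✓)  10010(✓)  10011(✓)  10100(✓)  10101(✓)  10110(✓)  10111(✓)  11000(✓)  11001(✓)  11010(✓)  11101(✓)  11110(✓)  11111(✓)
size-2^1 implicants → -0000(✓)  -0010(✓)  -0100(✓)  -0101(✓)  -0110(✓)  -1000(✓)  -1001(✓)  -1010(✓)  -1101(✓)  0-000(✓)  0-010(✓)  0-101(✓)  00-00(✓)  00-10(✓)  000-0(✓)  001-0(✓)  0010-(✓)  01-01(✓)  010-0(✓)  010-1(✓)  0100-(✓)  0101-(✓)  1-000(✓)  1-001(✓)  1-010(✓)  1-101(✓)  1-110(✓)  1-111(✓)  10-00(✓)  10-01(✓)  10-10(✓)  10-11(✓)  100-0(✓)  100-1(✓)  1000-(✓)  1001-(✓)  101-0(✓)  101-1(✓)  1010-(✓)  1011-(✓)  11-01(✓)  11-10(✓)  110-0(✓)  1100-(✓)  111-1(✓)  1111-(✓)
size-2^2 implicants → --000(✓)  --010(✓)  --101  -0-00(✓)  -0-10(✓)  -00-0(✓)  -01-0(✓)  -010-  -1-01  -10-0(✓)  -100-  0-0-0(✓)  00--0(✓)  010--  1--01  1--10  1-0-0(✓)  1-00-  1-1-1  1-11-  10--0(✓)  10--1(✓)  10-0-(✓)  10-1-(✓)  100--(✓)  101--(✓)
size-2^3 implicants → --0-0  -0--0  10---
Unchecked terms (primes): --0-0, --101, -0--0, -010-, -1-01, -100-, 010--, 1--01, 1--10, 1-00-, 1-1-1, 1-11-, 10---
Minterm coverage:
  m0 ⊆ --0-0,-0--0
  m2 ⊆ --0-0,-0--0
  m4 ⊆ -0--0,-010-
  m5 ⊆ --101,-010-
  m6 ⊆ -0--0 [E]
  m8 ⊆ --0-0,-100-,010--
  m9 ⊆ -1-01,-100-,010--
  m10 ⊆ --0-0,010--
  m11 ⊆ 010-- [E]
  m13 ⊆ --101,-1-01
  m16 ⊆ --0-0,-0--0,1-00-,10---
  m17 ⊆ 1--01,1-00-,10---
  m18 ⊆ --0-0,-0--0,1--10,10---
  m19 ⊆ 10--- [E]
  m20 ⊆ -0--0,-010-,10---
  m21 ⊆ --101,-010-,1--01,1-1-1,10---
  m22 ⊆ -0--0,1--10,1-11-,10---
  m23 ⊆ 1-1-1,1-11-,10---
  m24 ⊆ --0-0,-100-,1-00-
  m25 ⊆ -1-01,-100-,1--01,1-00-
  m26 ⊆ --0-0,1--10
  m29 ⊆ --101,-1-01,1--01,1-1-1
  m30 ⊆ 1--10,1-11-
  m31 ⊆ 1-1-1,1-11-
E = {-0--0, 010--, 10---}
Petrick residual → --0-0, --101, -1-01, 1-11-
Cover = c'e' + cd'e + b'e' + bd'e + a'bc' + acd + ab'  |cover|=7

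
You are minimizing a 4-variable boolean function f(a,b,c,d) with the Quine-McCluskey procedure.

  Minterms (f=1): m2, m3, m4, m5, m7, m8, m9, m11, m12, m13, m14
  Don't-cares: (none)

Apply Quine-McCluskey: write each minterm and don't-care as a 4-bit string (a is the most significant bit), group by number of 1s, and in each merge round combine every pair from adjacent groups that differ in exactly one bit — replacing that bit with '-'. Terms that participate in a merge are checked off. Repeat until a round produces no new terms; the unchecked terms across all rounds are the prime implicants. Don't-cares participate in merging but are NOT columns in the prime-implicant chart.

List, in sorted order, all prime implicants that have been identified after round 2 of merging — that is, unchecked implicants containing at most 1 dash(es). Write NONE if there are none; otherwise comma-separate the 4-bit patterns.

-011, 0-11, 001-, 01-1, 10-1, 11-0

Round 0: 0010✓ 0011✓ 0100✓ 0101✓ 0111✓ 1000✓ 1001✓ 1011✓ 1100✓ 1101✓ 1110✓
Round 1: -011 -100✓ -101✓ 0-11 001- 01-1 010-✓ 1-00✓ 1-01✓ 10-1 100-✓ 11-0 110-✓
Round 2: -10- 1-0-
PIs = {-011, -10-, 0-11, 001-, 01-1, 1-0-, 10-1, 11-0}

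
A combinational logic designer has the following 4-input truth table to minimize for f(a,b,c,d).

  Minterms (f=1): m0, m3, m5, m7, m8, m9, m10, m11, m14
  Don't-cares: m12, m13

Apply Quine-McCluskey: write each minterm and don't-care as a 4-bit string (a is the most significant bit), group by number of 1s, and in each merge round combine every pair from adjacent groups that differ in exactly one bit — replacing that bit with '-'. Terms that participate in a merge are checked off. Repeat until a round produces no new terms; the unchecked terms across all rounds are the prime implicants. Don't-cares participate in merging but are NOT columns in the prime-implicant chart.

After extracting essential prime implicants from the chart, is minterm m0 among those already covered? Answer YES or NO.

[col 0] 0000*, 0011*, 0101*, 0111*, 1000*, 1001*, 1010*, 1011*, 1100*, 1101*, 1110*
[col 1] -000, -011, -101, 0-11, 01-1, 1-00*, 1-01*, 1-10*, 10-0*, 10-1*, 100-*, 101-*, 11-0*, 110-*
[col 2] 1--0, 1-0-, 10--
Prime implicants: -000, -011, -101, 0-11, 01-1, 1--0, 1-0-, 10--
PI chart (minterm → PIs covering it):
  0 | -000  (sole → essential)
  3 | -011,0-11
  5 | -101,01-1
  7 | 0-11,01-1
  8 | -000,1--0,1-0-,10--
  9 | 1-0-,10--
  10 | 1--0,10--
  11 | -011,10--
  14 | 1--0  (sole → essential)
Essential prime implicants: -000, 1--0

YES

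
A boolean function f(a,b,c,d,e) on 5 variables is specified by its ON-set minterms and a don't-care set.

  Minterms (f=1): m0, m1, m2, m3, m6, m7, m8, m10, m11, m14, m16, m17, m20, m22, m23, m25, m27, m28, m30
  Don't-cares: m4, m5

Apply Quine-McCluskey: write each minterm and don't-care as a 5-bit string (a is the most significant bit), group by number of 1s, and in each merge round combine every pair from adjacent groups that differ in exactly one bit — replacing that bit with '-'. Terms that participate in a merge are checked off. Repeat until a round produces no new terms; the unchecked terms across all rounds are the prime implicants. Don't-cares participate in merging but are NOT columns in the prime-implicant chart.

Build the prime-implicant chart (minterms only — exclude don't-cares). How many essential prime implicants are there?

3

Round 0: 00000✓ 00001✓ 00010✓ 00011✓ 00100✓ 00101✓ 00110✓ 00111✓ 01000✓ 01010✓ 01011✓ 01110✓ 10000✓ 10001✓ 10100✓ 10110✓ 10111✓ 11001✓ 11011✓ 11100✓ 11110✓
Round 1: -0000✓ -0001✓ -0100✓ -0110✓ -0111✓ -1011 -1110✓ 0-000✓ 0-010✓ 0-011✓ 0-110✓ 00-00✓ 00-01✓ 00-10✓ 00-11✓ 000-0✓ 000-1✓ 0000-✓ 0001-✓ 001-0✓ 001-1✓ 0010-✓ 0011-✓ 01-10✓ 010-0✓ 0101-✓ 1-001 1-100✓ 1-110✓ 10-00✓ 1000-✓ 101-0✓ 1011-✓ 110-1 111-0✓
Round 2: --110 -0-00 -000- -01-0 -011- 0--10 0-0-0 0-01- 00--0✓ 00--1✓ 00-0-✓ 00-1-✓ 000--✓ 001--✓ 1-1-0
Round 3: 00---
PIs = {--110, -0-00, -000-, -01-0, -011-, -1011, 0--10, 0-0-0, 0-01-, 00---, 1-001, 1-1-0, 110-1}
Coverage chart:
  m0: -0-00,-000-,0-0-0,00---
  m1: -000-,00---
  m2: 0--10,0-0-0,0-01-,00---
  m3: 0-01-,00---
  m6: --110,-01-0,-011-,0--10,00---
  m7: -011-,00---
  m8: 0-0-0 ←essential
  m10: 0--10,0-0-0,0-01-
  m11: -1011,0-01-
  m14: --110,0--10
  m16: -0-00,-000-
  m17: -000-,1-001
  m20: -0-00,-01-0,1-1-0
  m22: --110,-01-0,-011-,1-1-0
  m23: -011- ←essential
  m25: 1-001,110-1
  m27: -1011,110-1
  m28: 1-1-0 ←essential
  m30: --110,1-1-0
Essential: -011-, 0-0-0, 1-1-0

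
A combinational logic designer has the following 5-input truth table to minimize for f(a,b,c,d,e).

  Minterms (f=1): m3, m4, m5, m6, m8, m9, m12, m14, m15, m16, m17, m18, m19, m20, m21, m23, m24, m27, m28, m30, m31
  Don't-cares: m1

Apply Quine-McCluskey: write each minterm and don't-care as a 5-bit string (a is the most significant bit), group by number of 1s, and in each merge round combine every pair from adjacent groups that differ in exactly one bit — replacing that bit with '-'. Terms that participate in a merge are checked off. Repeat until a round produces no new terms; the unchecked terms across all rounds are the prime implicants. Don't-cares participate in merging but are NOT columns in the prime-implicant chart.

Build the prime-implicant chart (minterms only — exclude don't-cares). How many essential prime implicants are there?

[col 0] 00001*, 00011*, 00100*, 00101*, 00110*, 01000*, 01001*, 01100*, 01110*, 01111*, 10000*, 10001*, 10010*, 10011*, 10100*, 10101*, 10111*, 11000*, 11011*, 11100*, 11110*, 11111*
[col 1] -0001*, -0011*, -0100*, -0101*, -1000*, -1100*, -1110*, -1111*, 0-001, 0-100*, 0-110*, 00-01*, 000-1*, 001-0*, 0010-*, 01-00*, 0100-, 011-0*, 0111-*, 1-000*, 1-011*, 1-100*, 1-111*, 10-00*, 10-01*, 10-11*, 100-0*, 100-1*, 1000-*, 1001-*, 101-1*, 1010-*, 11-00*, 11-11*, 111-0*, 1111-*
[col 2] --100, -0-01, -00-1, -010-, -1-00, -11-0, -111-, 0-1-0, 1--00, 1--11, 10--1, 10-0-, 100--
Prime implicants: --100, -0-01, -00-1, -010-, -1-00, -11-0, -111-, 0-001, 0-1-0, 0100-, 1--00, 1--11, 10--1, 10-0-, 100--
PI chart (minterm → PIs covering it):
  3 | -00-1  (sole → essential)
  4 | --100,-010-,0-1-0
  5 | -0-01,-010-
  6 | 0-1-0  (sole → essential)
  8 | -1-00,0100-
  9 | 0-001,0100-
  12 | --100,-1-00,-11-0,0-1-0
  14 | -11-0,-111-,0-1-0
  15 | -111-  (sole → essential)
  16 | 1--00,10-0-,100--
  17 | -0-01,-00-1,10--1,10-0-,100--
  18 | 100--  (sole → essential)
  19 | -00-1,1--11,10--1,100--
  20 | --100,-010-,1--00,10-0-
  21 | -0-01,-010-,10--1,10-0-
  23 | 1--11,10--1
  24 | -1-00,1--00
  27 | 1--11  (sole → essential)
  28 | --100,-1-00,-11-0,1--00
  30 | -11-0,-111-
  31 | -111-,1--11
Essential prime implicants: -00-1, -111-, 0-1-0, 1--11, 100--

5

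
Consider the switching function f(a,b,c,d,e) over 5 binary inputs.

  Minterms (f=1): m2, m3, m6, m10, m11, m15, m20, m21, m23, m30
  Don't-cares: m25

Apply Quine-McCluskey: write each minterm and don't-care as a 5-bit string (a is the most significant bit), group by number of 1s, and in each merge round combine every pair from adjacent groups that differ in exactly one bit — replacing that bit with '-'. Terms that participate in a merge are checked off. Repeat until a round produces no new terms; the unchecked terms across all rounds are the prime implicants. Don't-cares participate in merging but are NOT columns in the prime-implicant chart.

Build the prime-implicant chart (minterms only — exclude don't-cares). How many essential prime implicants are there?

6

[col 0] 00010*, 00011*, 00110*, 01010*, 01011*, 01111*, 10100*, 10101*, 10111*, 11001, 11110
[col 1] 0-010*, 0-011*, 00-10, 0001-*, 01-11, 0101-*, 101-1, 1010-
[col 2] 0-01-
Prime implicants: 0-01-, 00-10, 01-11, 101-1, 1010-, 11001, 11110
PI chart (minterm → PIs covering it):
  2 | 0-01-,00-10
  3 | 0-01-  (sole → essential)
  6 | 00-10  (sole → essential)
  10 | 0-01-  (sole → essential)
  11 | 0-01-,01-11
  15 | 01-11  (sole → essential)
  20 | 1010-  (sole → essential)
  21 | 101-1,1010-
  23 | 101-1  (sole → essential)
  30 | 11110  (sole → essential)
Essential prime implicants: 0-01-, 00-10, 01-11, 101-1, 1010-, 11110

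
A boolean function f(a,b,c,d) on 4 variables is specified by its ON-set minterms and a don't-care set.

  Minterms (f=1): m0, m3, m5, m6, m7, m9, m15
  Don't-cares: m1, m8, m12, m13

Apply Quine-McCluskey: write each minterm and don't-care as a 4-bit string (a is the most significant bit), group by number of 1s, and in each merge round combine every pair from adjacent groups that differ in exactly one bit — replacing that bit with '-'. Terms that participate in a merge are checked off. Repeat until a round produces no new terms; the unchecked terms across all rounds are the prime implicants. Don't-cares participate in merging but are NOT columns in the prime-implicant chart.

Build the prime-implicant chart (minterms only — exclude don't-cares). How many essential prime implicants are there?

4

[col 0] 0000*, 0001*, 0011*, 0101*, 0110*, 0111*, 1000*, 1001*, 1100*, 1101*, 1111*
[col 1] -000*, -001*, -101*, -111*, 0-01*, 0-11*, 00-1*, 000-*, 01-1*, 011-, 1-00*, 1-01*, 100-*, 11-1*, 110-*
[col 2] --01, -00-, -1-1, 0--1, 1-0-
Prime implicants: --01, -00-, -1-1, 0--1, 011-, 1-0-
PI chart (minterm → PIs covering it):
  0 | -00-  (sole → essential)
  3 | 0--1  (sole → essential)
  5 | --01,-1-1,0--1
  6 | 011-  (sole → essential)
  7 | -1-1,0--1,011-
  9 | --01,-00-,1-0-
  15 | -1-1  (sole → essential)
Essential prime implicants: -00-, -1-1, 0--1, 011-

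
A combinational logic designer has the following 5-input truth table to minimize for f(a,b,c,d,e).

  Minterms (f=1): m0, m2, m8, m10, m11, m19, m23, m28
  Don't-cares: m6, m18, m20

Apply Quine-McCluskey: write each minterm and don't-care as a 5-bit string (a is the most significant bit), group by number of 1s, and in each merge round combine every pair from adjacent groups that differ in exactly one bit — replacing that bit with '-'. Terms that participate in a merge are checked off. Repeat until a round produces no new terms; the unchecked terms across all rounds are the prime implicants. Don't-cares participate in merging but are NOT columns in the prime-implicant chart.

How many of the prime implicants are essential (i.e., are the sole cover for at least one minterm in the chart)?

size-2^0 implicants → 00000(✓)  00010(✓)  00110(✓)  01000(✓)  01010(✓)  01011(✓)  10010(✓)  10011(✓)  10100(✓)  10111(✓)  11100(✓)
size-2^1 implicants → -0010  0-000(✓)  0-010(✓)  00-10  000-0(✓)  010-0(✓)  0101-  1-100  10-11  1001-
size-2^2 implicants → 0-0-0
Unchecked terms (primes): -0010, 0-0-0, 00-10, 0101-, 1-100, 10-11, 1001-
Minterm coverage:
  m0 ⊆ 0-0-0 [E]
  m2 ⊆ -0010,0-0-0,00-10
  m8 ⊆ 0-0-0 [E]
  m10 ⊆ 0-0-0,0101-
  m11 ⊆ 0101- [E]
  m19 ⊆ 10-11,1001-
  m23 ⊆ 10-11 [E]
  m28 ⊆ 1-100 [E]
E = {0-0-0, 0101-, 1-100, 10-11}

4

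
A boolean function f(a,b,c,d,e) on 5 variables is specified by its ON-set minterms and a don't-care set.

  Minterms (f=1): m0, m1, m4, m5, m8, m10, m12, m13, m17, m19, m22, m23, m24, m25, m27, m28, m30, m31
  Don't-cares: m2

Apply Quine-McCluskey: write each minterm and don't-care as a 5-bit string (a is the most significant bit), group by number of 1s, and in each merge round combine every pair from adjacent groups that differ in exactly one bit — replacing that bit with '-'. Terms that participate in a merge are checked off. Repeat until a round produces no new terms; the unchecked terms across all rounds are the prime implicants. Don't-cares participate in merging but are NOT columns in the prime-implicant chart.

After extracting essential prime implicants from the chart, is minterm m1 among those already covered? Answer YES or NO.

Round 0: 00000✓ 00001✓ 00010✓ 00100✓ 00101✓ 01000✓ 01010✓ 01100✓ 01101✓ 10001✓ 10011✓ 10110✓ 10111✓ 11000✓ 11001✓ 11011✓ 11100✓ 11110✓ 11111✓
Round 1: -0001 -1000✓ -1100✓ 0-000✓ 0-010✓ 0-100✓ 0-101✓ 00-00✓ 00-01✓ 000-0✓ 0000-✓ 0010-✓ 01-00✓ 010-0✓ 0110-✓ 1-001✓ 1-011✓ 1-110✓ 1-111✓ 10-11✓ 100-1✓ 1011-✓ 11-00✓ 11-11✓ 110-1✓ 1100- 111-0 1111-✓
Round 2: -1-00 0--00 0-0-0 0-10- 00-0- 1--11 1-0-1 1-11-
PIs = {-0001, -1-00, 0--00, 0-0-0, 0-10-, 00-0-, 1--11, 1-0-1, 1-11-, 1100-, 111-0}
Coverage chart:
  m0: 0--00,0-0-0,00-0-
  m1: -0001,00-0-
  m4: 0--00,0-10-,00-0-
  m5: 0-10-,00-0-
  m8: -1-00,0--00,0-0-0
  m10: 0-0-0 ←essential
  m12: -1-00,0--00,0-10-
  m13: 0-10- ←essential
  m17: -0001,1-0-1
  m19: 1--11,1-0-1
  m22: 1-11- ←essential
  m23: 1--11,1-11-
  m24: -1-00,1100-
  m25: 1-0-1,1100-
  m27: 1--11,1-0-1
  m28: -1-00,111-0
  m30: 1-11-,111-0
  m31: 1--11,1-11-
Essential: 0-0-0, 0-10-, 1-11-

NO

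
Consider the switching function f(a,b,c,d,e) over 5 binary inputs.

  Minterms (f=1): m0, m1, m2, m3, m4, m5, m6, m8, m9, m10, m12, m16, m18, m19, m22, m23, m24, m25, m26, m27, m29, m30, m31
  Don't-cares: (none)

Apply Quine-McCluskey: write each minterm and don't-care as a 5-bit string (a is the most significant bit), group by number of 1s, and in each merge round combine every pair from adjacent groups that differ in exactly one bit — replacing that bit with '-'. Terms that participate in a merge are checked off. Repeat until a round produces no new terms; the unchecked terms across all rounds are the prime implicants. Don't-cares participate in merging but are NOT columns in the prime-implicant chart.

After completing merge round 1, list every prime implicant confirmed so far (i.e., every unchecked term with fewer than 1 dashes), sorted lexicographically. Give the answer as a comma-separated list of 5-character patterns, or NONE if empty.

NONE

Round 0: 00000✓ 00001✓ 00010✓ 00011✓ 00100✓ 00101✓ 00110✓ 01000✓ 01001✓ 01010✓ 01100✓ 10000✓ 10010✓ 10011✓ 10110✓ 10111✓ 11000✓ 11001✓ 11010✓ 11011✓ 11101✓ 11110✓ 11111✓
Round 1: -0000✓ -0010✓ -0011✓ -0110✓ -1000✓ -1001✓ -1010✓ 0-000✓ 0-001✓ 0-010✓ 0-100✓ 00-00✓ 00-01✓ 00-10✓ 000-0✓ 000-1✓ 0000-✓ 0001-✓ 001-0✓ 0010-✓ 01-00✓ 010-0✓ 0100-✓ 1-000✓ 1-010✓ 1-011✓ 1-110✓ 1-111✓ 10-10✓ 10-11✓ 100-0✓ 1001-✓ 1011-✓ 11-01✓ 11-10✓ 11-11✓ 110-0✓ 110-1✓ 1100-✓ 1101-✓ 111-1✓ 1111-✓
Round 2: --000✓ --010✓ -0-10 -00-0✓ -001- -10-0✓ -100- 0--00 0-0-0✓ 0-00- 00--0 00-0- 000-- 1--10✓ 1--11✓ 1-0-0✓ 1-01-✓ 1-11-✓ 10-1-✓ 11--1 11-1-✓ 110--
Round 3: --0-0 1--1-
PIs = {--0-0, -0-10, -001-, -100-, 0--00, 0-00-, 00--0, 00-0-, 000--, 1--1-, 11--1, 110--}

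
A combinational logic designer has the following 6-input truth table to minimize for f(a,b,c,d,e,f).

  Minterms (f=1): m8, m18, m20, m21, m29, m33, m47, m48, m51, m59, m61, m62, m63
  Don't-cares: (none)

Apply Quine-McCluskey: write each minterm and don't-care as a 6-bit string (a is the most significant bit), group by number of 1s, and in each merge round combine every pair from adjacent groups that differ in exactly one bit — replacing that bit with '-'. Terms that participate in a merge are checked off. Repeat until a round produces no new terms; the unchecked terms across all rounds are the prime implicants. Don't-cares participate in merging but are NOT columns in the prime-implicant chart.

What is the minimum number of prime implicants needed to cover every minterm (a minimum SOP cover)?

9

size-2^0 implicants → 001000  010010  010100(✓)  010101(✓)  011101(✓)  100001  101111(✓)  110000  110011(✓)  111011(✓)  111101(✓)  111110(✓)  111111(✓)
size-2^1 implicants → -11101  01-101  01010-  1-1111  11-011  111-11  1111-1  11111-
Unchecked terms (primes): -11101, 001000, 01-101, 010010, 01010-, 1-1111, 100001, 11-011, 110000, 111-11, 1111-1, 11111-
Minterm coverage:
  m8 ⊆ 001000 [E]
  m18 ⊆ 010010 [E]
  m20 ⊆ 01010- [E]
  m21 ⊆ 01-101,01010-
  m29 ⊆ -11101,01-101
  m33 ⊆ 100001 [E]
  m47 ⊆ 1-1111 [E]
  m48 ⊆ 110000 [E]
  m51 ⊆ 11-011 [E]
  m59 ⊆ 11-011,111-11
  m61 ⊆ -11101,1111-1
  m62 ⊆ 11111- [E]
  m63 ⊆ 1-1111,111-11,1111-1,11111-
E = {001000, 010010, 01010-, 1-1111, 100001, 11-011, 110000, 11111-}
Petrick residual → -11101
Cover = bcde'f + a'b'cd'e'f' + a'bc'd'ef' + a'bc'de' + acdef + ab'c'd'e'f + abd'ef + abc'd'e'f' + abcde  |cover|=9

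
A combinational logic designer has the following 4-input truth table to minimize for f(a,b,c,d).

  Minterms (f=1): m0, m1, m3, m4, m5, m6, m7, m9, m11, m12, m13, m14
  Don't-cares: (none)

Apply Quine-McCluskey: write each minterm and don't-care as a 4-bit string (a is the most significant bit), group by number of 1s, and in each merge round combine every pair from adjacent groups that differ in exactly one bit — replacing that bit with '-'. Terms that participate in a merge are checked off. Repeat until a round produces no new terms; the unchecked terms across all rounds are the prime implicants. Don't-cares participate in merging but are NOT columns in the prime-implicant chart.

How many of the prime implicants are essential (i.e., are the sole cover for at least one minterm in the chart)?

[col 0] 0000*, 0001*, 0011*, 0100*, 0101*, 0110*, 0111*, 1001*, 1011*, 1100*, 1101*, 1110*
[col 1] -001*, -011*, -100*, -101*, -110*, 0-00*, 0-01*, 0-11*, 00-1*, 000-*, 01-0*, 01-1*, 010-*, 011-*, 1-01*, 10-1*, 11-0*, 110-*
[col 2] --01, -0-1, -1-0, -10-, 0--1, 0-0-, 01--
Prime implicants: --01, -0-1, -1-0, -10-, 0--1, 0-0-, 01--
PI chart (minterm → PIs covering it):
  0 | 0-0-  (sole → essential)
  1 | --01,-0-1,0--1,0-0-
  3 | -0-1,0--1
  4 | -1-0,-10-,0-0-,01--
  5 | --01,-10-,0--1,0-0-,01--
  6 | -1-0,01--
  7 | 0--1,01--
  9 | --01,-0-1
  11 | -0-1  (sole → essential)
  12 | -1-0,-10-
  13 | --01,-10-
  14 | -1-0  (sole → essential)
Essential prime implicants: -0-1, -1-0, 0-0-

3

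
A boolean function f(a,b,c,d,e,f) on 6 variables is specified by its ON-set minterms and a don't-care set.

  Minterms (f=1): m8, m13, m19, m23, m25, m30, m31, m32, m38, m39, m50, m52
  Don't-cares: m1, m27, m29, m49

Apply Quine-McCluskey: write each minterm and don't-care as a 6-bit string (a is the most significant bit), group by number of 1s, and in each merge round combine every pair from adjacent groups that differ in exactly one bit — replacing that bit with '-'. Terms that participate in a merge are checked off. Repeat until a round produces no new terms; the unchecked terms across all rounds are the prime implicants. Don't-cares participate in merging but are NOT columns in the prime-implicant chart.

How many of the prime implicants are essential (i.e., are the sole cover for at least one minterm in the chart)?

Round 0: 000001 001000 001101✓ 010011✓ 010111✓ 011001✓ 011011✓ 011101✓ 011110✓ 011111✓ 100000 100110✓ 100111✓ 110001 110010 110100
Round 1: 0-1101 01-011✓ 01-111✓ 010-11✓ 011-01✓ 011-11✓ 0110-1✓ 0111-1✓ 01111- 10011-
Round 2: 01--11 011--1
PIs = {0-1101, 000001, 001000, 01--11, 011--1, 01111-, 100000, 10011-, 110001, 110010, 110100}
Coverage chart:
  m8: 001000 ←essential
  m13: 0-1101 ←essential
  m19: 01--11 ←essential
  m23: 01--11 ←essential
  m25: 011--1 ←essential
  m30: 01111- ←essential
  m31: 01--11,011--1,01111-
  m32: 100000 ←essential
  m38: 10011- ←essential
  m39: 10011- ←essential
  m50: 110010 ←essential
  m52: 110100 ←essential
Essential: 0-1101, 001000, 01--11, 011--1, 01111-, 100000, 10011-, 110010, 110100

9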